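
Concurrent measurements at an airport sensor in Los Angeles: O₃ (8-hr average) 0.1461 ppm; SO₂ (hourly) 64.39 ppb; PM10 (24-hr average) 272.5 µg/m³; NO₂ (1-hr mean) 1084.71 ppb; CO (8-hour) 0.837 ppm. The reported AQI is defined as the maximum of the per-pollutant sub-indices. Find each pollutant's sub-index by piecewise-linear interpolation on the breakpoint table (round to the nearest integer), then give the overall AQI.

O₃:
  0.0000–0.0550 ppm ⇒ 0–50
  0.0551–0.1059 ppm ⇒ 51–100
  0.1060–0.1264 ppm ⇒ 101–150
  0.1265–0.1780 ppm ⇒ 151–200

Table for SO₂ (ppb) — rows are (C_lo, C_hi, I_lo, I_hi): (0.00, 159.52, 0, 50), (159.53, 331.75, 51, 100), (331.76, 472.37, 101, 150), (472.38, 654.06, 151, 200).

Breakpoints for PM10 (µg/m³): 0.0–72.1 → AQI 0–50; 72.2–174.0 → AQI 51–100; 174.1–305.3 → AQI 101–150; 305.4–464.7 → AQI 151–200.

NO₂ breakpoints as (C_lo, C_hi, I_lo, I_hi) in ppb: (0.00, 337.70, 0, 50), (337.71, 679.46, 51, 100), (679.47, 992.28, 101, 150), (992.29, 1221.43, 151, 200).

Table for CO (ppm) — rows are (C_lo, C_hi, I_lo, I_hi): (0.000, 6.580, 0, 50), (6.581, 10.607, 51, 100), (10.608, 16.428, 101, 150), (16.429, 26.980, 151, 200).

171

O₃: 0.1461 lies in 0.1265–0.1780, so I_lo=151, I_hi=200, C_lo=0.1265, C_hi=0.1780.
(200−151)/(0.1780−0.1265) × (0.1461−0.1265) + 151 = 49/0.0515 × 0.0196 + 151 ≈ 169.65 → 170.
SO₂: 64.39 lies in 0.00–159.52, so I_lo=0, I_hi=50, C_lo=0.00, C_hi=159.52.
(50−0)/(159.52−0.00) × (64.39−0.00) + 0 = 50/159.52 × 64.39 + 0 ≈ 20.18 → 20.
PM10: 272.5 lies in 174.1–305.3, so I_lo=101, I_hi=150, C_lo=174.1, C_hi=305.3.
(150−101)/(305.3−174.1) × (272.5−174.1) + 101 = 49/131.2 × 98.4 + 101 ≈ 137.75 → 138.
NO₂: 1084.71 lies in 992.29–1221.43, so I_lo=151, I_hi=200, C_lo=992.29, C_hi=1221.43.
(200−151)/(1221.43−992.29) × (1084.71−992.29) + 151 = 49/229.14 × 92.42 + 151 ≈ 170.76 → 171.
CO: row 0.000–6.580 (AQI 0–50). (50−0)·(0.837−0.000)/(6.580−0.000) + 0 = 50·0.837/6.580 + 0 ≈ 6.36 → 6.
Sub-indices: O₃→170, SO₂→20, PM10→138, NO₂→171, CO→6. Overall AQI = max = 171; dominant pollutant is NO₂.
AQI 171: Unhealthy.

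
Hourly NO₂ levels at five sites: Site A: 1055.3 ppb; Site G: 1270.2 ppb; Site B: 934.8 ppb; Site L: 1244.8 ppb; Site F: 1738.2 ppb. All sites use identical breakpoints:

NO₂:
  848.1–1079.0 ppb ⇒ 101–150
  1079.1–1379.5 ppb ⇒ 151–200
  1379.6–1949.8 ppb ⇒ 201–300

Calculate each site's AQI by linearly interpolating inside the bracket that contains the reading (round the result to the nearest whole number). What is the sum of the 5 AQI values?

887

Site A 1055.3: bracket 848.1–1079.0 → index 101–150; slope 49/230.9, offset 207.2.
AQI = 101 + 49/230.9·207.2 ≈ 144.97 ⇒ 145.
Site G: row 1079.1–1379.5 (AQI 151–200). (200−151)·(1270.2−1079.1)/(1379.5−1079.1) + 151 = 49·191.1/300.4 + 151 ≈ 182.17 → 182.
Site B: row 848.1–1079.0 (AQI 101–150). (150−101)·(934.8−848.1)/(1079.0−848.1) + 101 = 49·86.7/230.9 + 101 ≈ 119.40 → 119.
Site L 1244.8: bracket 1079.1–1379.5 → index 151–200; slope 49/300.4, offset 165.7.
AQI = 151 + 49/300.4·165.7 ≈ 178.03 ⇒ 178.
Site F 1738.2: bracket 1379.6–1949.8 → index 201–300; slope 99/570.2, offset 358.6.
AQI = 201 + 99/570.2·358.6 ≈ 263.26 ⇒ 263.
AQIs: Site A=145, Site G=182, Site B=119, Site L=178, Site F=263. Sum = 145 + 182 + 119 + 178 + 263 = 887.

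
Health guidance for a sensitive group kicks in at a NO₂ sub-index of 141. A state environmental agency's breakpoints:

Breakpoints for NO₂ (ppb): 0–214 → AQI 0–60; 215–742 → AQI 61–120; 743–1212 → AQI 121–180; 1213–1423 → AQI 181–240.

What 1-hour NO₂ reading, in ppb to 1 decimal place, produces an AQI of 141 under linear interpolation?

AQI 141 lies in the 121–180 band, which corresponds to 743–1212 ppb.
C = 743 + (141−121)×(1212−743)/(180−121) = 743 + 20×469/59 ≈ 901.983 ppb → 902.0 ppb to 1 dp.

902.0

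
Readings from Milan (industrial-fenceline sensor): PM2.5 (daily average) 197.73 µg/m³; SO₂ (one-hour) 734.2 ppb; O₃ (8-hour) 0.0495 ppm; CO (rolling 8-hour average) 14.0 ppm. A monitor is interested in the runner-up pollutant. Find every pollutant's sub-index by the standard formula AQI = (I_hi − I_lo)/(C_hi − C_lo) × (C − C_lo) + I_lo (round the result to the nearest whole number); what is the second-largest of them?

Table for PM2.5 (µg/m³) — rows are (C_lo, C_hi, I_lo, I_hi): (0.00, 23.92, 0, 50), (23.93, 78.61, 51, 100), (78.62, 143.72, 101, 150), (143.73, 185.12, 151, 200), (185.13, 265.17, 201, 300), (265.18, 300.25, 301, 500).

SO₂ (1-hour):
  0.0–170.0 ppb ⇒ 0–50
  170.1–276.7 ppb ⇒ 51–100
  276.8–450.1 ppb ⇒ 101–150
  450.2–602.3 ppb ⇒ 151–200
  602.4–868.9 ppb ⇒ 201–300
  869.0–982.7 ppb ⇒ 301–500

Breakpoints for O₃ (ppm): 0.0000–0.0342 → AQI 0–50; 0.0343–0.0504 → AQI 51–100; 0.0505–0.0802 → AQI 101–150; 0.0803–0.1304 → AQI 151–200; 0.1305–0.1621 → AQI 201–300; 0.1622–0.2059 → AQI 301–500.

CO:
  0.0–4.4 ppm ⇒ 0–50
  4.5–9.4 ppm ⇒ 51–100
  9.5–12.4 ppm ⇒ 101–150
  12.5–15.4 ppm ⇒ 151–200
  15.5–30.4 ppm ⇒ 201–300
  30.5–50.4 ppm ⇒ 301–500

PM2.5 197.73: bracket 185.13–265.17 → index 201–300; slope 99/80.04, offset 12.60.
AQI = 201 + 99/80.04·12.60 ≈ 216.58 ⇒ 217.
SO₂: row 602.4–868.9 (AQI 201–300). (300−201)·(734.2−602.4)/(868.9−602.4) + 201 = 99·131.8/266.5 + 201 ≈ 249.96 → 250.
O₃: 0.0495 ∈ [0.0343, 0.0504] ↔ index [51, 100].
51 + (0.0495−0.0343)·(100−51)/(0.0504−0.0343) = 51 + 0.0152·49/0.0161 ≈ 97.26, so AQI = 97.
CO: 14.0 ∈ [12.5, 15.4] ↔ index [151, 200].
151 + (14.0−12.5)·(200−151)/(15.4−12.5) = 151 + 1.5·49/2.9 ≈ 176.34, so AQI = 176.
Sub-indices: PM2.5→217, SO₂→250, O₃→97, CO→176. Ranked high→low: 250, 217, 176, 97. Second-highest sub-index = 217.

217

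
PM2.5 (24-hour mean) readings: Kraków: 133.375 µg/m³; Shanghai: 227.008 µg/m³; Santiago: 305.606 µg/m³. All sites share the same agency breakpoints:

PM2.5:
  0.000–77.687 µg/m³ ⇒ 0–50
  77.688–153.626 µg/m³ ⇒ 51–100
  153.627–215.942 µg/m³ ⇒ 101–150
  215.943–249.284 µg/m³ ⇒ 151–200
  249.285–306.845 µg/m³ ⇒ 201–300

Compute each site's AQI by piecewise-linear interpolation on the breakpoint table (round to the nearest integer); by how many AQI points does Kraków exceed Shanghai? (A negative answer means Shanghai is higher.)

Kraków: 133.375 lies in 77.688–153.626, so I_lo=51, I_hi=100, C_lo=77.688, C_hi=153.626.
(100−51)/(153.626−77.688) × (133.375−77.688) + 51 = 49/75.938 × 55.687 + 51 ≈ 86.93 → 87.
Shanghai: row 215.943–249.284 (AQI 151–200). (200−151)·(227.008−215.943)/(249.284−215.943) + 151 = 49·11.065/33.341 + 151 ≈ 167.26 → 167.
Santiago: 305.606 ∈ [249.285, 306.845] ↔ index [201, 300].
201 + (305.606−249.285)·(300−201)/(306.845−249.285) = 201 + 56.321·99/57.560 ≈ 297.87, so AQI = 298.
AQIs: Kraków=87, Shanghai=167, Santiago=298. Kraków (87) − Shanghai (167) = -80.

-80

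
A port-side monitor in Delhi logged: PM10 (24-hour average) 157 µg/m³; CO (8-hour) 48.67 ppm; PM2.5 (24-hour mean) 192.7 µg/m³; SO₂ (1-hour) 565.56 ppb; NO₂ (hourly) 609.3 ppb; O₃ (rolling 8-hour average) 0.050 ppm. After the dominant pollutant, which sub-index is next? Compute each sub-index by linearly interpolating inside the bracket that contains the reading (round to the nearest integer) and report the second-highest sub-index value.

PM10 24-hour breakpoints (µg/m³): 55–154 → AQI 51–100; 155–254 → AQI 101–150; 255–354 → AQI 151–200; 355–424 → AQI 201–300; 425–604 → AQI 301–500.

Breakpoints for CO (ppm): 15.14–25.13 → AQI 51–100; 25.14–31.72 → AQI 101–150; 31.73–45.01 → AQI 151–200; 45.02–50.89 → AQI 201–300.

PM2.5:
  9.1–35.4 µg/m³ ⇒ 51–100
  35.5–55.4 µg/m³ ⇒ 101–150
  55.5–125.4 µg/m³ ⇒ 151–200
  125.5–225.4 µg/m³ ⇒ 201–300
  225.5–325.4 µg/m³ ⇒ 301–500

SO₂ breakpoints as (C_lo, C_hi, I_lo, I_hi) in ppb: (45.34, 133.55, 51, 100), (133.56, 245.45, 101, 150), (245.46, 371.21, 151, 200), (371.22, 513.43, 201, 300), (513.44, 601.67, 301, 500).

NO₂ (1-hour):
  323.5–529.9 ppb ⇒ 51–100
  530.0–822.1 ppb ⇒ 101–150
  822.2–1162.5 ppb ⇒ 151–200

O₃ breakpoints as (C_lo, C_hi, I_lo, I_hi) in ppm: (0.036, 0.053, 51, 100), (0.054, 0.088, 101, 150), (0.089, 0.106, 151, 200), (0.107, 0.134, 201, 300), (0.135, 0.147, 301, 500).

268

PM10: 157 ∈ [155, 254] ↔ index [101, 150].
101 + (157−155)·(150−101)/(254−155) = 101 + 2·49/99 ≈ 101.99, so AQI = 102.
CO 48.67: bracket 45.02–50.89 → index 201–300; slope 99/5.87, offset 3.65.
AQI = 201 + 99/5.87·3.65 ≈ 262.56 ⇒ 263.
PM2.5: 192.7 lies in 125.5–225.4, so I_lo=201, I_hi=300, C_lo=125.5, C_hi=225.4.
(300−201)/(225.4−125.5) × (192.7−125.5) + 201 = 99/99.9 × 67.2 + 201 ≈ 267.59 → 268.
SO₂: 565.56 lies in 513.44–601.67, so I_lo=301, I_hi=500, C_lo=513.44, C_hi=601.67.
(500−301)/(601.67−513.44) × (565.56−513.44) + 301 = 199/88.23 × 52.12 + 301 ≈ 418.56 → 419.
NO₂ 609.3: bracket 530.0–822.1 → index 101–150; slope 49/292.1, offset 79.3.
AQI = 101 + 49/292.1·79.3 ≈ 114.30 ⇒ 114.
O₃ 0.050: bracket 0.036–0.053 → index 51–100; slope 49/0.017, offset 0.014.
AQI = 51 + 49/0.017·0.014 ≈ 91.35 ⇒ 91.
Sub-indices: PM10→102, CO→263, PM2.5→268, SO₂→419, NO₂→114, O₃→91. Ranked high→low: 419, 268, 263, 114, 102, 91. Second-highest sub-index = 268.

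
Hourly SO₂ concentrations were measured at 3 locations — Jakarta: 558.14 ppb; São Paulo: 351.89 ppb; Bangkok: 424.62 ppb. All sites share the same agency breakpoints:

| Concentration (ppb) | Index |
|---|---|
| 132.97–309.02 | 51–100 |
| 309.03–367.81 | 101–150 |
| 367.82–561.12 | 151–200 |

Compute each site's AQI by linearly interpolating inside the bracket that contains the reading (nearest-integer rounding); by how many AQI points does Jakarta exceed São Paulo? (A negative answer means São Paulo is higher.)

Jakarta 558.14: bracket 367.82–561.12 → index 151–200; slope 49/193.30, offset 190.32.
AQI = 151 + 49/193.30·190.32 ≈ 199.24 ⇒ 199.
São Paulo: 351.89 ∈ [309.03, 367.81] ↔ index [101, 150].
101 + (351.89−309.03)·(150−101)/(367.81−309.03) = 101 + 42.86·49/58.78 ≈ 136.73, so AQI = 137.
Bangkok: 424.62 lies in 367.82–561.12, so I_lo=151, I_hi=200, C_lo=367.82, C_hi=561.12.
(200−151)/(561.12−367.82) × (424.62−367.82) + 151 = 49/193.30 × 56.80 + 151 ≈ 165.40 → 165.
AQIs: Jakarta=199, São Paulo=137, Bangkok=165. Jakarta (199) − São Paulo (137) = 62.

62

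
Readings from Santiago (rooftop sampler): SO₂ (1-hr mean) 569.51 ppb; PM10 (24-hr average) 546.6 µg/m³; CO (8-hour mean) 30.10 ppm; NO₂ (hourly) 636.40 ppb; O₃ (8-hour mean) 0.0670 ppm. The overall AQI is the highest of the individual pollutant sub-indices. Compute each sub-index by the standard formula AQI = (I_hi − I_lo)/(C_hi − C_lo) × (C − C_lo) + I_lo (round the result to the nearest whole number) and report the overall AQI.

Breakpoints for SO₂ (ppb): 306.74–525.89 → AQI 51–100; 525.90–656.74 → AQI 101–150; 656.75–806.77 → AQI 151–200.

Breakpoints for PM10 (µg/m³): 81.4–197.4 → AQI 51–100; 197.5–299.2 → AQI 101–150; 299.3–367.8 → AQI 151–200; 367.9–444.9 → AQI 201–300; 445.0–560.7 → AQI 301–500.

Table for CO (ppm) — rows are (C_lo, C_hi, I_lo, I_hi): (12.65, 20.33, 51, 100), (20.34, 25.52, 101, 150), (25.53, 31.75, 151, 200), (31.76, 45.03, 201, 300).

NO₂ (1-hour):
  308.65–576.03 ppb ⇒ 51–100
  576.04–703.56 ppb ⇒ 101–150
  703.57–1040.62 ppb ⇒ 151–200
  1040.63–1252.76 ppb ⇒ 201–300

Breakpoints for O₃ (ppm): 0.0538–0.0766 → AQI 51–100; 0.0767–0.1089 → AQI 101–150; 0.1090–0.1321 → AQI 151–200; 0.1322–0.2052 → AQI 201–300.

476

SO₂: row 525.90–656.74 (AQI 101–150). (150−101)·(569.51−525.90)/(656.74−525.90) + 101 = 49·43.61/130.84 + 101 ≈ 117.33 → 117.
PM10: 546.6 ∈ [445.0, 560.7] ↔ index [301, 500].
301 + (546.6−445.0)·(500−301)/(560.7−445.0) = 301 + 101.6·199/115.7 ≈ 475.75, so AQI = 476.
CO: 30.10 ∈ [25.53, 31.75] ↔ index [151, 200].
151 + (30.10−25.53)·(200−151)/(31.75−25.53) = 151 + 4.57·49/6.22 ≈ 187.00, so AQI = 187.
NO₂: row 576.04–703.56 (AQI 101–150). (150−101)·(636.40−576.04)/(703.56−576.04) + 101 = 49·60.36/127.52 + 101 ≈ 124.19 → 124.
O₃: 0.0670 ∈ [0.0538, 0.0766] ↔ index [51, 100].
51 + (0.0670−0.0538)·(100−51)/(0.0766−0.0538) = 51 + 0.0132·49/0.0228 ≈ 79.37, so AQI = 79.
Sub-indices: SO₂→117, PM10→476, CO→187, NO₂→124, O₃→79. Overall AQI = max = 476; dominant pollutant is PM10.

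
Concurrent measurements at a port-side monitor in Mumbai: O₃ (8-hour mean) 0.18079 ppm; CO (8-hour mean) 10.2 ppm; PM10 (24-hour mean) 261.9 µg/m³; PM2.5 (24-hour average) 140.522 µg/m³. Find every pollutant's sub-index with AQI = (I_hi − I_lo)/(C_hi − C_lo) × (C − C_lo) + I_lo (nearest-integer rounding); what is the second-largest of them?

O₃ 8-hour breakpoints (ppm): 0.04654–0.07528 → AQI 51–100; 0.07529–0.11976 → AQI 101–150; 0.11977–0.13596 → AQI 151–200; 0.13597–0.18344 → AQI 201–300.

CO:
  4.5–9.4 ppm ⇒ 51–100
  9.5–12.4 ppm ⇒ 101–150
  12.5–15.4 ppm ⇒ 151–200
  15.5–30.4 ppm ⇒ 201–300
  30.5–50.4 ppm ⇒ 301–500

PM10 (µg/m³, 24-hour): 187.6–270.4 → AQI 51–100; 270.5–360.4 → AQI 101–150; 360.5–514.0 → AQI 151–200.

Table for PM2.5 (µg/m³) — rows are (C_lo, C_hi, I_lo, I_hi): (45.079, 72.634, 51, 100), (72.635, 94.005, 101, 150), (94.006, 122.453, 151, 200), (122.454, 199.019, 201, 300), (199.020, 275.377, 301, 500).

O₃: 0.18079 lies in 0.13597–0.18344, so I_lo=201, I_hi=300, C_lo=0.13597, C_hi=0.18344.
(300−201)/(0.18344−0.13597) × (0.18079−0.13597) + 201 = 99/0.04747 × 0.04482 + 201 ≈ 294.47 → 294.
CO: 10.2 lies in 9.5–12.4, so I_lo=101, I_hi=150, C_lo=9.5, C_hi=12.4.
(150−101)/(12.4−9.5) × (10.2−9.5) + 101 = 49/2.9 × 0.7 + 101 ≈ 112.83 → 113.
PM10: 261.9 lies in 187.6–270.4, so I_lo=51, I_hi=100, C_lo=187.6, C_hi=270.4.
(100−51)/(270.4−187.6) × (261.9−187.6) + 51 = 49/82.8 × 74.3 + 51 ≈ 94.97 → 95.
PM2.5: 140.522 lies in 122.454–199.019, so I_lo=201, I_hi=300, C_lo=122.454, C_hi=199.019.
(300−201)/(199.019−122.454) × (140.522−122.454) + 201 = 99/76.565 × 18.068 + 201 ≈ 224.36 → 224.
Sub-indices: O₃→294, CO→113, PM10→95, PM2.5→224. Ranked high→low: 294, 224, 113, 95. Second-highest sub-index = 224.

224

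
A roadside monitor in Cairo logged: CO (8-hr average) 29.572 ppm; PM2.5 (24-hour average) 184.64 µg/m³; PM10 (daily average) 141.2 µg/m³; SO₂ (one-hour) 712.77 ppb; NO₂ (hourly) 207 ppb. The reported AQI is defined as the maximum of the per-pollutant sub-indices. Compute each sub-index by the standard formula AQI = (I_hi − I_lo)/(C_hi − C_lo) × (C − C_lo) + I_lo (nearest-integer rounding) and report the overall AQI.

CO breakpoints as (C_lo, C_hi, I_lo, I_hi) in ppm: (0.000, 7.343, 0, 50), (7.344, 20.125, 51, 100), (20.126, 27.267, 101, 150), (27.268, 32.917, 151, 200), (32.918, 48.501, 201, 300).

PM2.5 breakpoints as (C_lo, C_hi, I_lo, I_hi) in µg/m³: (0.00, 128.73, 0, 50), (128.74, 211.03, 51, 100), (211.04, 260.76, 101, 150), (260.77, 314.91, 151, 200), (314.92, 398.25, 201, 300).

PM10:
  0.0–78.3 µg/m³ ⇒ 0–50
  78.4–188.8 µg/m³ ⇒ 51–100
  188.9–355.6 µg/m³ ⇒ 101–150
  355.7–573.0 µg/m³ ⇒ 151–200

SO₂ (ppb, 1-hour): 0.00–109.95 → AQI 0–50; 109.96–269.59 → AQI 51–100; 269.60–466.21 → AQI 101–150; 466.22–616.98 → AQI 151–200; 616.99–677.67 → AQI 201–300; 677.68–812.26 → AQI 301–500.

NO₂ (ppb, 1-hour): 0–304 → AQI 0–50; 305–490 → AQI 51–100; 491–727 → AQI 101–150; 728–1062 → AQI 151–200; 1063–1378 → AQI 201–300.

353

CO: 29.572 lies in 27.268–32.917, so I_lo=151, I_hi=200, C_lo=27.268, C_hi=32.917.
(200−151)/(32.917−27.268) × (29.572−27.268) + 151 = 49/5.649 × 2.304 + 151 ≈ 170.99 → 171.
PM2.5 184.64: bracket 128.74–211.03 → index 51–100; slope 49/82.29, offset 55.90.
AQI = 51 + 49/82.29·55.90 ≈ 84.29 ⇒ 84.
PM10: 141.2 ∈ [78.4, 188.8] ↔ index [51, 100].
51 + (141.2−78.4)·(100−51)/(188.8−78.4) = 51 + 62.8·49/110.4 ≈ 78.87, so AQI = 79.
SO₂ 712.77: bracket 677.68–812.26 → index 301–500; slope 199/134.58, offset 35.09.
AQI = 301 + 199/134.58·35.09 ≈ 352.89 ⇒ 353.
NO₂: 207 lies in 0–304, so I_lo=0, I_hi=50, C_lo=0, C_hi=304.
(50−0)/(304−0) × (207−0) + 0 = 50/304 × 207 + 0 ≈ 34.05 → 34.
Sub-indices: CO→171, PM2.5→84, PM10→79, SO₂→353, NO₂→34. Overall AQI = max = 353; dominant pollutant is SO₂.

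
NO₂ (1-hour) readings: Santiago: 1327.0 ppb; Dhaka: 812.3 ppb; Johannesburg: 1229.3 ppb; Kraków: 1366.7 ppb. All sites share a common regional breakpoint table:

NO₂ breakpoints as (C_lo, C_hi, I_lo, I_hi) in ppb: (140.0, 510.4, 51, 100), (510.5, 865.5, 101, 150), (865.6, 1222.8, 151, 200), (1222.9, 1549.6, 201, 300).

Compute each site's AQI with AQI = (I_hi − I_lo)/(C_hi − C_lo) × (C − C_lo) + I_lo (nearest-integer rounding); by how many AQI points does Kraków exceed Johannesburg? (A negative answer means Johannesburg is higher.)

Santiago 1327.0: bracket 1222.9–1549.6 → index 201–300; slope 99/326.7, offset 104.1.
AQI = 201 + 99/326.7·104.1 ≈ 232.55 ⇒ 233.
Dhaka: 812.3 lies in 510.5–865.5, so I_lo=101, I_hi=150, C_lo=510.5, C_hi=865.5.
(150−101)/(865.5−510.5) × (812.3−510.5) + 101 = 49/355.0 × 301.8 + 101 ≈ 142.66 → 143.
Johannesburg: 1229.3 ∈ [1222.9, 1549.6] ↔ index [201, 300].
201 + (1229.3−1222.9)·(300−201)/(1549.6−1222.9) = 201 + 6.4·99/326.7 ≈ 202.94, so AQI = 203.
Kraków 1366.7: bracket 1222.9–1549.6 → index 201–300; slope 99/326.7, offset 143.8.
AQI = 201 + 99/326.7·143.8 ≈ 244.58 ⇒ 245.
AQIs: Santiago=233, Dhaka=143, Johannesburg=203, Kraków=245. Kraków (245) − Johannesburg (203) = 42.

42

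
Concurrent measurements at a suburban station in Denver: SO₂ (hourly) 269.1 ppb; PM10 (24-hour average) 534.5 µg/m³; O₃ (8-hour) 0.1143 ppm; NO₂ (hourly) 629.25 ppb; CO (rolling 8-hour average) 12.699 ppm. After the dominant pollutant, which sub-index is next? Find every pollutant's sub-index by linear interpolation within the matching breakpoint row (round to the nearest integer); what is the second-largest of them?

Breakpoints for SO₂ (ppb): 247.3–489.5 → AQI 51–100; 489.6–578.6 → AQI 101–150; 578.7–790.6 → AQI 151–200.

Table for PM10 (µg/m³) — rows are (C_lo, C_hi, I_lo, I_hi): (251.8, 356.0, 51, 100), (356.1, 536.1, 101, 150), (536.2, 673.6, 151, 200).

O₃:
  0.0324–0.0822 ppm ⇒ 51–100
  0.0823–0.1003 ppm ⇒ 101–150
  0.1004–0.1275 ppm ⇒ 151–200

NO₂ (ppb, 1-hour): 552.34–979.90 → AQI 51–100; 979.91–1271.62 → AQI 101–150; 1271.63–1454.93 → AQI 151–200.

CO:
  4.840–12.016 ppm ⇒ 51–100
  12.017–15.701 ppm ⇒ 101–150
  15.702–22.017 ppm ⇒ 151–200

SO₂: 269.1 lies in 247.3–489.5, so I_lo=51, I_hi=100, C_lo=247.3, C_hi=489.5.
(100−51)/(489.5−247.3) × (269.1−247.3) + 51 = 49/242.2 × 21.8 + 51 ≈ 55.41 → 55.
PM10: 534.5 ∈ [356.1, 536.1] ↔ index [101, 150].
101 + (534.5−356.1)·(150−101)/(536.1−356.1) = 101 + 178.4·49/180.0 ≈ 149.56, so AQI = 150.
O₃ 0.1143: bracket 0.1004–0.1275 → index 151–200; slope 49/0.0271, offset 0.0139.
AQI = 151 + 49/0.0271·0.0139 ≈ 176.13 ⇒ 176.
NO₂ 629.25: bracket 552.34–979.90 → index 51–100; slope 49/427.56, offset 76.91.
AQI = 51 + 49/427.56·76.91 ≈ 59.81 ⇒ 60.
CO: 12.699 ∈ [12.017, 15.701] ↔ index [101, 150].
101 + (12.699−12.017)·(150−101)/(15.701−12.017) = 101 + 0.682·49/3.684 ≈ 110.07, so AQI = 110.
Sub-indices: SO₂→55, PM10→150, O₃→176, NO₂→60, CO→110. Ranked high→low: 176, 150, 110, 60, 55. Second-highest sub-index = 150.

150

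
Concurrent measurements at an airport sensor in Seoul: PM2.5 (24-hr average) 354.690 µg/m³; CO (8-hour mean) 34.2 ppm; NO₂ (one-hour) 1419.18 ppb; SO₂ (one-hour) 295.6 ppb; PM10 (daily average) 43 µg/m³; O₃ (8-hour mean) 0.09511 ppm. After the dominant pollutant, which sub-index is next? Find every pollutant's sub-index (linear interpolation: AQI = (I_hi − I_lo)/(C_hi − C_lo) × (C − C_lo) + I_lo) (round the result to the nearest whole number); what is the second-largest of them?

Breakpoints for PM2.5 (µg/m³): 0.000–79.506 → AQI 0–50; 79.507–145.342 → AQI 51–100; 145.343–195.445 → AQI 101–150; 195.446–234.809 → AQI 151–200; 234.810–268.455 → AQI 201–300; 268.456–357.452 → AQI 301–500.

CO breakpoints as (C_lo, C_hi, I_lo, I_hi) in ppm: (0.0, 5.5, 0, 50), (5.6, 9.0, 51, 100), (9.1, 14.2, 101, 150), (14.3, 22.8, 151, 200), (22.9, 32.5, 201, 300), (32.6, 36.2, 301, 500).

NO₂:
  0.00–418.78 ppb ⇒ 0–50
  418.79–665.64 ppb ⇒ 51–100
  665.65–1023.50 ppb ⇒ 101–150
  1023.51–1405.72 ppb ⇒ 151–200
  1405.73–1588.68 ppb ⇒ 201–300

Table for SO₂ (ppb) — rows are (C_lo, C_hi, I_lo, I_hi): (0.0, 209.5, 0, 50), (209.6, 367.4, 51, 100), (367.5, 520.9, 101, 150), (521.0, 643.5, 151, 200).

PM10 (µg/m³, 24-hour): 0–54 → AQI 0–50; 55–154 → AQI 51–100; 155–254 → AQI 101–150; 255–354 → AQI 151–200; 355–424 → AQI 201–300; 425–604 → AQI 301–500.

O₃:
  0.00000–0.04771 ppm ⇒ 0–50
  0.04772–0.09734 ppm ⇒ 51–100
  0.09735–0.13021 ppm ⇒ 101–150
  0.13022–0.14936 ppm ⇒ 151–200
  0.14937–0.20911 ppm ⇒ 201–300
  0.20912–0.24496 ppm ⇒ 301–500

PM2.5: 354.690 lies in 268.456–357.452, so I_lo=301, I_hi=500, C_lo=268.456, C_hi=357.452.
(500−301)/(357.452−268.456) × (354.690−268.456) + 301 = 199/88.996 × 86.234 + 301 ≈ 493.82 → 494.
CO: 34.2 lies in 32.6–36.2, so I_lo=301, I_hi=500, C_lo=32.6, C_hi=36.2.
(500−301)/(36.2−32.6) × (34.2−32.6) + 301 = 199/3.6 × 1.6 + 301 ≈ 389.44 → 389.
NO₂: row 1405.73–1588.68 (AQI 201–300). (300−201)·(1419.18−1405.73)/(1588.68−1405.73) + 201 = 99·13.45/182.95 + 201 ≈ 208.28 → 208.
SO₂: 295.6 ∈ [209.6, 367.4] ↔ index [51, 100].
51 + (295.6−209.6)·(100−51)/(367.4−209.6) = 51 + 86.0·49/157.8 ≈ 77.70, so AQI = 78.
PM10 43: bracket 0–54 → index 0–50; slope 50/54, offset 43.
AQI = 0 + 50/54·43 ≈ 39.81 ⇒ 40.
O₃: 0.09511 ∈ [0.04772, 0.09734] ↔ index [51, 100].
51 + (0.09511−0.04772)·(100−51)/(0.09734−0.04772) = 51 + 0.04739·49/0.04962 ≈ 97.80, so AQI = 98.
Sub-indices: PM2.5→494, CO→389, NO₂→208, SO₂→78, PM10→40, O₃→98. Ranked high→low: 494, 389, 208, 98, 78, 40. Second-highest sub-index = 389.

389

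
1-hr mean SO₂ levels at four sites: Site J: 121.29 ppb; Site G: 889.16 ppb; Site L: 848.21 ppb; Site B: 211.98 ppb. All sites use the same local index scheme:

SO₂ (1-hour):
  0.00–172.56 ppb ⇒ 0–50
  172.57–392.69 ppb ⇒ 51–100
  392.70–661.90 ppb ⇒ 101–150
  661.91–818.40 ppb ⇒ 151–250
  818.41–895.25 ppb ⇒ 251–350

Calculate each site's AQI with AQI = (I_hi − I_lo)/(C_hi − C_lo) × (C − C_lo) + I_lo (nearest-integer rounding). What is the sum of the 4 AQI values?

726

Site J: 121.29 ∈ [0.00, 172.56] ↔ index [0, 50].
0 + (121.29−0.00)·(50−0)/(172.56−0.00) = 0 + 121.29·50/172.56 ≈ 35.14, so AQI = 35.
Site G 889.16: bracket 818.41–895.25 → index 251–350; slope 99/76.84, offset 70.75.
AQI = 251 + 99/76.84·70.75 ≈ 342.15 ⇒ 342.
Site L 848.21: bracket 818.41–895.25 → index 251–350; slope 99/76.84, offset 29.80.
AQI = 251 + 99/76.84·29.80 ≈ 289.39 ⇒ 289.
Site B: 211.98 lies in 172.57–392.69, so I_lo=51, I_hi=100, C_lo=172.57, C_hi=392.69.
(100−51)/(392.69−172.57) × (211.98−172.57) + 51 = 49/220.12 × 39.41 + 51 ≈ 59.77 → 60.
AQIs: Site J=35, Site G=342, Site L=289, Site B=60. Sum = 35 + 342 + 289 + 60 = 726.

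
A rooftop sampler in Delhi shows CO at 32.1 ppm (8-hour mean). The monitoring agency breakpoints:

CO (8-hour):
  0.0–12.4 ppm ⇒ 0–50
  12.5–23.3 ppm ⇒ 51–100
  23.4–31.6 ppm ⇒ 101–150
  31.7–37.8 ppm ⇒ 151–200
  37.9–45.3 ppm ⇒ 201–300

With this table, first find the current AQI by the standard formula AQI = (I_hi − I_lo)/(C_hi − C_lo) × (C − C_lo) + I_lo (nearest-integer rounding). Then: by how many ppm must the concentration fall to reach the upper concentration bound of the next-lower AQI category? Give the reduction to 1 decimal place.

0.5

CO: 32.1 lies in 31.7–37.8, so I_lo=151, I_hi=200, C_lo=31.7, C_hi=37.8.
(200−151)/(37.8−31.7) × (32.1−31.7) + 151 = 49/6.1 × 0.4 + 151 ≈ 154.21 → 154.
Current AQI 154 is in the Unhealthy range (151–200). The next-lower category tops out at AQI 150, whose upper concentration bound is 31.6 ppm.
Reduction needed = 32.1 − 31.6 = 0.5 ppm.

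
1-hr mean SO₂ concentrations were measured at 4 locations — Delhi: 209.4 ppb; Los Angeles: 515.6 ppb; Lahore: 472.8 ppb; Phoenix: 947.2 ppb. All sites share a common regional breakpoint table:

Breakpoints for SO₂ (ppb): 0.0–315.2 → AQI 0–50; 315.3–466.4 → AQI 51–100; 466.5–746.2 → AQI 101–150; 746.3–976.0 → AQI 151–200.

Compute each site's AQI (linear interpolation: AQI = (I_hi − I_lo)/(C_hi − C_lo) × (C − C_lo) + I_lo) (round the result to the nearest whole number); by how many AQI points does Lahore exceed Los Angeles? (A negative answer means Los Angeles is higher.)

Delhi: 209.4 lies in 0.0–315.2, so I_lo=0, I_hi=50, C_lo=0.0, C_hi=315.2.
(50−0)/(315.2−0.0) × (209.4−0.0) + 0 = 50/315.2 × 209.4 + 0 ≈ 33.22 → 33.
Los Angeles: 515.6 lies in 466.5–746.2, so I_lo=101, I_hi=150, C_lo=466.5, C_hi=746.2.
(150−101)/(746.2−466.5) × (515.6−466.5) + 101 = 49/279.7 × 49.1 + 101 ≈ 109.60 → 110.
Lahore: 472.8 ∈ [466.5, 746.2] ↔ index [101, 150].
101 + (472.8−466.5)·(150−101)/(746.2−466.5) = 101 + 6.3·49/279.7 ≈ 102.10, so AQI = 102.
Phoenix 947.2: bracket 746.3–976.0 → index 151–200; slope 49/229.7, offset 200.9.
AQI = 151 + 49/229.7·200.9 ≈ 193.86 ⇒ 194.
AQIs: Delhi=33, Los Angeles=110, Lahore=102, Phoenix=194. Lahore (102) − Los Angeles (110) = -8.

-8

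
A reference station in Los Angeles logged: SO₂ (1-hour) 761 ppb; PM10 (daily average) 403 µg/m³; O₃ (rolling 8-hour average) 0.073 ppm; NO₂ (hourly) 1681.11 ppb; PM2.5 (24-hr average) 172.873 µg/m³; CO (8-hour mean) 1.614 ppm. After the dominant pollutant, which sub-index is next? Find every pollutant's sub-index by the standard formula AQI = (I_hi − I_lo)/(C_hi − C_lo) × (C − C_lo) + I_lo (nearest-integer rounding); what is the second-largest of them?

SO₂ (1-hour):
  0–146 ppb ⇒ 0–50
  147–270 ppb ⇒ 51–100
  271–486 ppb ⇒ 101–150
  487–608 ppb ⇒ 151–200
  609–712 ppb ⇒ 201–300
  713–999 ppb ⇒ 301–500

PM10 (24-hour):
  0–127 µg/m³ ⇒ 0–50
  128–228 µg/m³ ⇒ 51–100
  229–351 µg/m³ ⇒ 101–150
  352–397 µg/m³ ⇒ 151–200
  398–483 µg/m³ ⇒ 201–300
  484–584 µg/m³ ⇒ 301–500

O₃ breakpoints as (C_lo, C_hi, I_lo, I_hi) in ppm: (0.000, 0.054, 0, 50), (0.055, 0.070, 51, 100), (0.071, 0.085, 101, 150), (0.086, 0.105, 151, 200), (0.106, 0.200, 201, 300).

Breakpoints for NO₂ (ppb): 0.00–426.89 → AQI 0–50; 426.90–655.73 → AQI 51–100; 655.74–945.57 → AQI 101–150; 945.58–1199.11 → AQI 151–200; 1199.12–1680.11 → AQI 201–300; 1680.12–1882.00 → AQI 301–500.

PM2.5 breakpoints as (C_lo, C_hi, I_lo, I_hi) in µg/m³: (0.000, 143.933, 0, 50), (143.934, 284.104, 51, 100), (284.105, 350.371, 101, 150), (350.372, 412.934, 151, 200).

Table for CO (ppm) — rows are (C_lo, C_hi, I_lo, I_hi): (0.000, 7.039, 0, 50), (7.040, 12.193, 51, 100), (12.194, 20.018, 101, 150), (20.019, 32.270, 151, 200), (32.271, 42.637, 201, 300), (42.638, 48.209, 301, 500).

302

SO₂: 761 ∈ [713, 999] ↔ index [301, 500].
301 + (761−713)·(500−301)/(999−713) = 301 + 48·199/286 ≈ 334.40, so AQI = 334.
PM10: 403 ∈ [398, 483] ↔ index [201, 300].
201 + (403−398)·(300−201)/(483−398) = 201 + 5·99/85 ≈ 206.82, so AQI = 207.
O₃ 0.073: bracket 0.071–0.085 → index 101–150; slope 49/0.014, offset 0.002.
AQI = 101 + 49/0.014·0.002 ≈ 108.00 ⇒ 108.
NO₂: row 1680.12–1882.00 (AQI 301–500). (500−301)·(1681.11−1680.12)/(1882.00−1680.12) + 301 = 199·0.99/201.88 + 301 ≈ 301.98 → 302.
PM2.5 172.873: bracket 143.934–284.104 → index 51–100; slope 49/140.170, offset 28.939.
AQI = 51 + 49/140.170·28.939 ≈ 61.12 ⇒ 61.
CO: 1.614 lies in 0.000–7.039, so I_lo=0, I_hi=50, C_lo=0.000, C_hi=7.039.
(50−0)/(7.039−0.000) × (1.614−0.000) + 0 = 50/7.039 × 1.614 + 0 ≈ 11.46 → 11.
Sub-indices: SO₂→334, PM10→207, O₃→108, NO₂→302, PM2.5→61, CO→11. Ranked high→low: 334, 302, 207, 108, 61, 11. Second-highest sub-index = 302.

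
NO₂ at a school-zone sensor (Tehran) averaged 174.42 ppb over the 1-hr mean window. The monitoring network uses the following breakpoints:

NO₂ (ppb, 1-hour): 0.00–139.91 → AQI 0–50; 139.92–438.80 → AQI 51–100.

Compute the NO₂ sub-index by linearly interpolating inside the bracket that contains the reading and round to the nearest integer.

NO₂ 174.42: bracket 139.92–438.80 → index 51–100; slope 49/298.88, offset 34.50.
AQI = 51 + 49/298.88·34.50 ≈ 56.66 ⇒ 57.

57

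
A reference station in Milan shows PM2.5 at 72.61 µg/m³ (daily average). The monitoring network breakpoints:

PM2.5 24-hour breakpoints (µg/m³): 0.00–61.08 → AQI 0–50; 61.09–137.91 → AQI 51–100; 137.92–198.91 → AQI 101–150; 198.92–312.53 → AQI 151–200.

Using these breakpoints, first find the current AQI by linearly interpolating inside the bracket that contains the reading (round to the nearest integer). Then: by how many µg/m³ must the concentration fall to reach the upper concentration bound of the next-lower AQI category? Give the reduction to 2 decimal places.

11.53

PM2.5: 72.61 lies in 61.09–137.91, so I_lo=51, I_hi=100, C_lo=61.09, C_hi=137.91.
(100−51)/(137.91−61.09) × (72.61−61.09) + 51 = 49/76.82 × 11.52 + 51 ≈ 58.35 → 58.
Current AQI 58 is in the Moderate range (51–100). The next-lower category tops out at AQI 50, whose upper concentration bound is 61.08 µg/m³.
Reduction needed = 72.61 − 61.08 = 11.53 µg/m³.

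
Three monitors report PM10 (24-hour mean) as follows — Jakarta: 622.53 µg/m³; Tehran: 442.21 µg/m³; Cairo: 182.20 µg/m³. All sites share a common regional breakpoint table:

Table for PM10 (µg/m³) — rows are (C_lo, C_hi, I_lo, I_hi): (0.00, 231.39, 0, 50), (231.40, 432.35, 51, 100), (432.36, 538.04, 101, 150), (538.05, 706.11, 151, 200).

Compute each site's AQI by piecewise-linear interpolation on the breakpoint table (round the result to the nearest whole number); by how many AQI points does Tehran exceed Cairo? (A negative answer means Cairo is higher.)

Jakarta: row 538.05–706.11 (AQI 151–200). (200−151)·(622.53−538.05)/(706.11−538.05) + 151 = 49·84.48/168.06 + 151 ≈ 175.63 → 176.
Tehran 442.21: bracket 432.36–538.04 → index 101–150; slope 49/105.68, offset 9.85.
AQI = 101 + 49/105.68·9.85 ≈ 105.57 ⇒ 106.
Cairo: 182.20 ∈ [0.00, 231.39] ↔ index [0, 50].
0 + (182.20−0.00)·(50−0)/(231.39−0.00) = 0 + 182.20·50/231.39 ≈ 39.37, so AQI = 39.
AQIs: Jakarta=176, Tehran=106, Cairo=39. Tehran (106) − Cairo (39) = 67.

67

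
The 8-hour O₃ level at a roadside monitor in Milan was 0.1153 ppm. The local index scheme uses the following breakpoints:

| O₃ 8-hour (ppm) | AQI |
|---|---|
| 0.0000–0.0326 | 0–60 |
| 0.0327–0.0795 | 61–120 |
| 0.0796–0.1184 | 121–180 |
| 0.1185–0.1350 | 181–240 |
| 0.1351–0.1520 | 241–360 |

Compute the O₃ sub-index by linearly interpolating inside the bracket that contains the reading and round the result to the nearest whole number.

O₃: row 0.0796–0.1184 (AQI 121–180). (180−121)·(0.1153−0.0796)/(0.1184−0.0796) + 121 = 59·0.0357/0.0388 + 121 ≈ 175.29 → 175.

175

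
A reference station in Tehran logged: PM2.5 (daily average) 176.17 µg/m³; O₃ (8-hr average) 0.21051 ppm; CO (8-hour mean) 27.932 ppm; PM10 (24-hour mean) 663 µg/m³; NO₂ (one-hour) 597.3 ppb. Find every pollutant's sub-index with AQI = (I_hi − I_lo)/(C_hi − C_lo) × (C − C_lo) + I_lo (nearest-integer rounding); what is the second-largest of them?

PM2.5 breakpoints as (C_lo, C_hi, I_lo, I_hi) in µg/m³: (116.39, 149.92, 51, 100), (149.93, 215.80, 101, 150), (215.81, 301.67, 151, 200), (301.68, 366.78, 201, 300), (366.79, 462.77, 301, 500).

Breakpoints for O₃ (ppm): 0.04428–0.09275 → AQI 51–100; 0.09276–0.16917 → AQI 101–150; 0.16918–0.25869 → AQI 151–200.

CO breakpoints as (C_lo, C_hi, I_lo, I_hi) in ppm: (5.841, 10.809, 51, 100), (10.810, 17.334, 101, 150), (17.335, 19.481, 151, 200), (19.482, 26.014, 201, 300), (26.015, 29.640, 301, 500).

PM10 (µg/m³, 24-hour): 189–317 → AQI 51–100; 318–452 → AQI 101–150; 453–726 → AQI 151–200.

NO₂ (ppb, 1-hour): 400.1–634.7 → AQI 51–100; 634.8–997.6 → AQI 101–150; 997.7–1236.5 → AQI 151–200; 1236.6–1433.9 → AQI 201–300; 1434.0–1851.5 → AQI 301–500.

PM2.5: row 149.93–215.80 (AQI 101–150). (150−101)·(176.17−149.93)/(215.80−149.93) + 101 = 49·26.24/65.87 + 101 ≈ 120.52 → 121.
O₃: row 0.16918–0.25869 (AQI 151–200). (200−151)·(0.21051−0.16918)/(0.25869−0.16918) + 151 = 49·0.04133/0.08951 + 151 ≈ 173.63 → 174.
CO: 27.932 ∈ [26.015, 29.640] ↔ index [301, 500].
301 + (27.932−26.015)·(500−301)/(29.640−26.015) = 301 + 1.917·199/3.625 ≈ 406.24, so AQI = 406.
PM10: 663 lies in 453–726, so I_lo=151, I_hi=200, C_lo=453, C_hi=726.
(200−151)/(726−453) × (663−453) + 151 = 49/273 × 210 + 151 ≈ 188.69 → 189.
NO₂: row 400.1–634.7 (AQI 51–100). (100−51)·(597.3−400.1)/(634.7−400.1) + 51 = 49·197.2/234.6 + 51 ≈ 92.19 → 92.
Sub-indices: PM2.5→121, O₃→174, CO→406, PM10→189, NO₂→92. Ranked high→low: 406, 189, 174, 121, 92. Second-highest sub-index = 189.

189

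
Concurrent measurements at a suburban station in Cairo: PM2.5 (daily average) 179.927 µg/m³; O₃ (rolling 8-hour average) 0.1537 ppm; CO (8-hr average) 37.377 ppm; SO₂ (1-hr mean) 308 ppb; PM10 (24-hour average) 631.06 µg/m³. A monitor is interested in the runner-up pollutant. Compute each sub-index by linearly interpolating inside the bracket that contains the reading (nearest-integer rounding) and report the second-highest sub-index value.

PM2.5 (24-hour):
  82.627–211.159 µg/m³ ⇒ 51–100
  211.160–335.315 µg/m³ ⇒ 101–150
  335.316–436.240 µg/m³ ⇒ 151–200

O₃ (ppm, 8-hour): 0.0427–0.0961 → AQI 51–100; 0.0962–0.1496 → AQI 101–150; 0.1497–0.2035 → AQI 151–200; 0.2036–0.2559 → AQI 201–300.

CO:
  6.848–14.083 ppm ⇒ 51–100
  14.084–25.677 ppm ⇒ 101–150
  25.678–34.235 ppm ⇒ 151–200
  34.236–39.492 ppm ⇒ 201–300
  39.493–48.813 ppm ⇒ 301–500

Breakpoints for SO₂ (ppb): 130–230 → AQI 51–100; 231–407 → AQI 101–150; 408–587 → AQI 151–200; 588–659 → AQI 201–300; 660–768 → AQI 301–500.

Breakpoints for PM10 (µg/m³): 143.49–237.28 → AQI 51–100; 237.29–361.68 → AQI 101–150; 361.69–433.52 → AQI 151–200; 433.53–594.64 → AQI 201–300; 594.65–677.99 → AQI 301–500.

PM2.5: row 82.627–211.159 (AQI 51–100). (100−51)·(179.927−82.627)/(211.159−82.627) + 51 = 49·97.300/128.532 + 51 ≈ 88.09 → 88.
O₃: 0.1537 ∈ [0.1497, 0.2035] ↔ index [151, 200].
151 + (0.1537−0.1497)·(200−151)/(0.2035−0.1497) = 151 + 0.0040·49/0.0538 ≈ 154.64, so AQI = 155.
CO: 37.377 ∈ [34.236, 39.492] ↔ index [201, 300].
201 + (37.377−34.236)·(300−201)/(39.492−34.236) = 201 + 3.141·99/5.256 ≈ 260.16, so AQI = 260.
SO₂: row 231–407 (AQI 101–150). (150−101)·(308−231)/(407−231) + 101 = 49·77/176 + 101 ≈ 122.44 → 122.
PM10: 631.06 ∈ [594.65, 677.99] ↔ index [301, 500].
301 + (631.06−594.65)·(500−301)/(677.99−594.65) = 301 + 36.41·199/83.34 ≈ 387.94, so AQI = 388.
Sub-indices: PM2.5→88, O₃→155, CO→260, SO₂→122, PM10→388. Ranked high→low: 388, 260, 155, 122, 88. Second-highest sub-index = 260.

260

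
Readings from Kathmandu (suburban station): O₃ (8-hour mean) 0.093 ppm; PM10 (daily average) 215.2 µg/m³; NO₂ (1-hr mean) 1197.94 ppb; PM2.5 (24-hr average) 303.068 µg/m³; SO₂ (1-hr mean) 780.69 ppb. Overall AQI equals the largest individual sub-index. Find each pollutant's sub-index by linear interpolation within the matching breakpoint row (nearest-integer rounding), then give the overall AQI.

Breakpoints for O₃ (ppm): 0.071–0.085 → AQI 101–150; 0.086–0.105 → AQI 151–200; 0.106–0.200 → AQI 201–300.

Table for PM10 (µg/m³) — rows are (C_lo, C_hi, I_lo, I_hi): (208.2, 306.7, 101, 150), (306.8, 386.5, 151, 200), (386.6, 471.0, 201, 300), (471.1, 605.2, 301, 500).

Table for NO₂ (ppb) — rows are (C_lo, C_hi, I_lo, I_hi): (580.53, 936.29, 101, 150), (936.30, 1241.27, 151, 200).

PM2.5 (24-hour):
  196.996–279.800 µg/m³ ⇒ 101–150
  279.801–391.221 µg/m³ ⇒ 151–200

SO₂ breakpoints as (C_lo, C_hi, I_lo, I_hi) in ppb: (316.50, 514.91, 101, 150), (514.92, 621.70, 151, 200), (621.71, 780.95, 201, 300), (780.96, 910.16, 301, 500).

O₃ 0.093: bracket 0.086–0.105 → index 151–200; slope 49/0.019, offset 0.007.
AQI = 151 + 49/0.019·0.007 ≈ 169.05 ⇒ 169.
PM10: row 208.2–306.7 (AQI 101–150). (150−101)·(215.2−208.2)/(306.7−208.2) + 101 = 49·7.0/98.5 + 101 ≈ 104.48 → 104.
NO₂: 1197.94 lies in 936.30–1241.27, so I_lo=151, I_hi=200, C_lo=936.30, C_hi=1241.27.
(200−151)/(1241.27−936.30) × (1197.94−936.30) + 151 = 49/304.97 × 261.64 + 151 ≈ 193.04 → 193.
PM2.5: 303.068 lies in 279.801–391.221, so I_lo=151, I_hi=200, C_lo=279.801, C_hi=391.221.
(200−151)/(391.221−279.801) × (303.068−279.801) + 151 = 49/111.420 × 23.267 + 151 ≈ 161.23 → 161.
SO₂: row 621.71–780.95 (AQI 201–300). (300−201)·(780.69−621.71)/(780.95−621.71) + 201 = 99·158.98/159.24 + 201 ≈ 299.84 → 300.
Sub-indices: O₃→169, PM10→104, NO₂→193, PM2.5→161, SO₂→300. Overall AQI = max = 300; dominant pollutant is SO₂.

300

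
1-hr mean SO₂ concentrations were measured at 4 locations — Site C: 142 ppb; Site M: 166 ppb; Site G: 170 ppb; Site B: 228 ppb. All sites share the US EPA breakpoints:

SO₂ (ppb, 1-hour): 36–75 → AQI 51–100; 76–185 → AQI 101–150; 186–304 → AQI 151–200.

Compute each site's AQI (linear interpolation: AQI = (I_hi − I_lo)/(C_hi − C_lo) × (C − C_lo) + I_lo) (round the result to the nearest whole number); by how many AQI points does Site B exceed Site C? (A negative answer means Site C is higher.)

37

Site C 142: bracket 76–185 → index 101–150; slope 49/109, offset 66.
AQI = 101 + 49/109·66 ≈ 130.67 ⇒ 131.
Site M: 166 lies in 76–185, so I_lo=101, I_hi=150, C_lo=76, C_hi=185.
(150−101)/(185−76) × (166−76) + 101 = 49/109 × 90 + 101 ≈ 141.46 → 141.
Site G: 170 ∈ [76, 185] ↔ index [101, 150].
101 + (170−76)·(150−101)/(185−76) = 101 + 94·49/109 ≈ 143.26, so AQI = 143.
Site B: 228 ∈ [186, 304] ↔ index [151, 200].
151 + (228−186)·(200−151)/(304−186) = 151 + 42·49/118 ≈ 168.44, so AQI = 168.
AQIs: Site C=131, Site M=141, Site G=143, Site B=168. Site B (168) − Site C (131) = 37.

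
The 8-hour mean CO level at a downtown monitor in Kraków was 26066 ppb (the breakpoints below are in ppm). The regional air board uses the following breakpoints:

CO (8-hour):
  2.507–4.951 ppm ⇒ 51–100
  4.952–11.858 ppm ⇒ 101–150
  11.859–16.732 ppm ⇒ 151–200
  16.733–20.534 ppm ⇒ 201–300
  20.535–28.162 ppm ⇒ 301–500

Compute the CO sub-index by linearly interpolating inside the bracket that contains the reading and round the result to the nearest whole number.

445

Convert: 26066 ppb = 26.066 ppm.
CO 26.066: bracket 20.535–28.162 → index 301–500; slope 199/7.627, offset 5.531.
AQI = 301 + 199/7.627·5.531 ≈ 445.31 ⇒ 445.
AQI 445 falls in the Hazardous category.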